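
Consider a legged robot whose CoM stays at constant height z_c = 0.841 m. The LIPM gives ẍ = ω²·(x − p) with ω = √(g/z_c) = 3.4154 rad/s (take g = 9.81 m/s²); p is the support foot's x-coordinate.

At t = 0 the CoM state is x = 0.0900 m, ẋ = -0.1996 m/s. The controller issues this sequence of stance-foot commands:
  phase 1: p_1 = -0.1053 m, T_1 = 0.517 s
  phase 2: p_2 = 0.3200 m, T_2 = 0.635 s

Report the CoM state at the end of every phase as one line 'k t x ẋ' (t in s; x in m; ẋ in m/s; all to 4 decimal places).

1 0.5170 0.3164 1.2922
2 1.1520 1.9374 5.6731

phase 1: p=-0.1053, T=0.517, ωT=1.765762, cosh=3.008540, sinh=2.837484; start (x,ẋ)=(0.090000, -0.199600) → end (x,ẋ)=(0.316442, 1.292175)
phase 2: p=0.3200, T=0.635, ωT=2.168779, cosh=4.430957, sinh=4.316640; start (x,ẋ)=(0.316442, 1.292175) → end (x,ẋ)=(1.937383, 5.673118)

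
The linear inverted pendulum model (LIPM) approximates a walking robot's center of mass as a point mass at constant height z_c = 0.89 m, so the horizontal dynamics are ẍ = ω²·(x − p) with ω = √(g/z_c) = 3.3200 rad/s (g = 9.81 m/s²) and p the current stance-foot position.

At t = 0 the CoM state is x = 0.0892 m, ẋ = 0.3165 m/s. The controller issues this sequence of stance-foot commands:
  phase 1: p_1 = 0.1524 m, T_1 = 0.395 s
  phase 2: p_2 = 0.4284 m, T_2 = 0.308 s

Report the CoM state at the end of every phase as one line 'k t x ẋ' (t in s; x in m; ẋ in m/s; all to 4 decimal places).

phase 1: p=0.1524, T=0.395, ωT=1.311400, cosh=1.990404, sinh=1.720962; start (x,ẋ)=(0.089200, 0.316500) → end (x,ẋ)=(0.190668, 0.268864)
phase 2: p=0.4284, T=0.308, ωT=1.022560, cosh=1.569988, sinh=1.210315; start (x,ẋ)=(0.190668, 0.268864) → end (x,ẋ)=(0.153179, -0.533153)

1 0.3950 0.1907 0.2689
2 0.7030 0.1532 -0.5332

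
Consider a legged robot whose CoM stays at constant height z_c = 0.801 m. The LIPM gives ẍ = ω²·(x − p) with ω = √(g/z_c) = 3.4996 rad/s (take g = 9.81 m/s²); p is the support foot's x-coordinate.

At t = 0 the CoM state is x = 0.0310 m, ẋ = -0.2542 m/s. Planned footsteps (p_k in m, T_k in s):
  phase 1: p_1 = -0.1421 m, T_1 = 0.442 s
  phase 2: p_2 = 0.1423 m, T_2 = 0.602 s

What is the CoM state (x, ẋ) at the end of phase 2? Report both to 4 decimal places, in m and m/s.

phase 1: p=-0.1421, T=0.442, ωT=1.546823, cosh=2.454725, sinh=2.241802; start (x,ẋ)=(0.031000, -0.254200) → end (x,ẋ)=(0.119975, 0.734049)
phase 2: p=0.1423, T=0.602, ωT=2.106759, cosh=4.171593, sinh=4.049961; start (x,ẋ)=(0.119975, 0.734049) → end (x,ẋ)=(0.898660, 2.745743)

x = 0.8987, ẋ = 2.7457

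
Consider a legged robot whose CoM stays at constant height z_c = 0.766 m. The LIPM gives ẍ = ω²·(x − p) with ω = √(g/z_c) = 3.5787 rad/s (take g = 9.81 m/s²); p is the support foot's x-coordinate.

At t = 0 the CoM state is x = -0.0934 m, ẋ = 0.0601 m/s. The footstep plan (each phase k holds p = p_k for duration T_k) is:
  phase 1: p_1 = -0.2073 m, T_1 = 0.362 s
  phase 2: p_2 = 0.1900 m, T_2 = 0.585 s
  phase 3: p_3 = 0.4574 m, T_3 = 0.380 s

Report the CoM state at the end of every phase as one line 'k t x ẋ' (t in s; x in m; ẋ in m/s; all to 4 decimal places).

1 0.3620 0.0447 0.8067
2 0.9470 0.4921 1.2446
3 1.3270 1.1622 2.8100

phase 1: p=-0.2073, T=0.362, ωT=1.295489, cosh=1.963274, sinh=1.689510; start (x,ẋ)=(-0.093400, 0.060100) → end (x,ẋ)=(0.044690, 0.806660)
phase 2: p=0.1900, T=0.585, ωT=2.093539, cosh=4.118416, sinh=3.995166; start (x,ẋ)=(0.044690, 0.806660) → end (x,ẋ)=(0.492088, 1.244596)
phase 3: p=0.4574, T=0.380, ωT=1.359906, cosh=2.076256, sinh=1.819571; start (x,ẋ)=(0.492088, 1.244596) → end (x,ẋ)=(1.162229, 2.809977)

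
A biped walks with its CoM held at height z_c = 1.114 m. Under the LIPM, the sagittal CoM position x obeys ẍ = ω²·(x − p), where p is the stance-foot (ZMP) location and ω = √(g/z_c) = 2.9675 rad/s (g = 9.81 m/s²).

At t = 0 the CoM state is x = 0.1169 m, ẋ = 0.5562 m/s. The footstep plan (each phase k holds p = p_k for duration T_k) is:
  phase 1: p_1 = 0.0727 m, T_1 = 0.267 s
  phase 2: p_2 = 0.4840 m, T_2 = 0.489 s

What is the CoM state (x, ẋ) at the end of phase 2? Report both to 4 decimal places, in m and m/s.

phase 1: p=0.0727, T=0.267, ωT=0.792323, cosh=1.330656, sinh=0.877864; start (x,ẋ)=(0.116900, 0.556200) → end (x,ẋ)=(0.296053, 0.855254)
phase 2: p=0.4840, T=0.489, ωT=1.451107, cosh=2.251075, sinh=2.016764; start (x,ẋ)=(0.296053, 0.855254) → end (x,ẋ)=(0.642164, 0.800429)

x = 0.6422, ẋ = 0.8004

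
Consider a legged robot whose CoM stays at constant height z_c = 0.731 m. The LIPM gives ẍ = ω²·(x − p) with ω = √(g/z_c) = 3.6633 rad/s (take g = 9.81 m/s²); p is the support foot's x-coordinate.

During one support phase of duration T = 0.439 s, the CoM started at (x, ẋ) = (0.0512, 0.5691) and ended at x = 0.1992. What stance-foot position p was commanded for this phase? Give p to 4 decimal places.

ωT = 3.6633·0.439 = 1.608189; cosh(ωT) = 2.597004, sinh(ωT) = 2.396754
x(T) = p + (x₀−p)·cosh(ωT) + (ẋ₀/ω)·sinh(ωT) ⇒ p·(1 − cosh) = x(T) − x₀·cosh − (ẋ₀/ω)·sinh
numerator   = 0.1992 − (0.0512)·2.597004 − (0.5691/3.6633)·2.396754 = -0.306106
denominator = 1 − 2.597004 = -1.597004
p = -0.306106 / -1.597004 = 0.1917

p = 0.1917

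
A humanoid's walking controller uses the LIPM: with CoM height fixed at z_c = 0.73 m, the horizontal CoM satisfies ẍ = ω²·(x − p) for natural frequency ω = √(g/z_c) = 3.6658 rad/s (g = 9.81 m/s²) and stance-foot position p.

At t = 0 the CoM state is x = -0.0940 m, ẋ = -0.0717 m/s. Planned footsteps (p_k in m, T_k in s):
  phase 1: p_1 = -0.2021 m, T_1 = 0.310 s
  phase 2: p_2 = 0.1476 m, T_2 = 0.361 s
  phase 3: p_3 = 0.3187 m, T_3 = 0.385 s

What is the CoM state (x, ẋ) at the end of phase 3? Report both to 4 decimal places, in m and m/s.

x = -0.6319, ẋ = -3.2582

phase 1: p=-0.2021, T=0.310, ωT=1.136398, cosh=1.718250, sinh=1.397276; start (x,ẋ)=(-0.094000, -0.071700) → end (x,ẋ)=(-0.043687, 0.430504)
phase 2: p=0.1476, T=0.361, ωT=1.323354, cosh=2.011119, sinh=1.744878; start (x,ẋ)=(-0.043687, 0.430504) → end (x,ẋ)=(-0.032185, -0.357746)
phase 3: p=0.3187, T=0.385, ωT=1.411333, cosh=2.172619, sinh=1.928800; start (x,ẋ)=(-0.032185, -0.357746) → end (x,ẋ)=(-0.631872, -3.258215)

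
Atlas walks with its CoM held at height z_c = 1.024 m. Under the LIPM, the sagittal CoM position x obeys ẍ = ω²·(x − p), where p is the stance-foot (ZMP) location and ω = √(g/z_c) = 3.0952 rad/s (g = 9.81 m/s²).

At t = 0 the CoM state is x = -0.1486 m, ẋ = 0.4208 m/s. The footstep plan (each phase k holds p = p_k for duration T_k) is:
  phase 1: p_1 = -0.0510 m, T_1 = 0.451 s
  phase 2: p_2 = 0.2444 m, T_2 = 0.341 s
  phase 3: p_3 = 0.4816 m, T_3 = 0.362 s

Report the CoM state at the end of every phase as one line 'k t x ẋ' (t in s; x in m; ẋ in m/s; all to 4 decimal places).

1 0.4510 -0.0025 0.3292
2 0.7920 -0.0189 -0.4345
3 1.1540 -0.5597 -2.8596

phase 1: p=-0.0510, T=0.451, ωT=1.395935, cosh=2.143176, sinh=1.895574; start (x,ẋ)=(-0.148600, 0.420800) → end (x,ẋ)=(-0.002466, 0.329211)
phase 2: p=0.2444, T=0.341, ωT=1.055463, cosh=1.610668, sinh=1.262637; start (x,ẋ)=(-0.002466, 0.329211) → end (x,ẋ)=(-0.018923, -0.434530)
phase 3: p=0.4816, T=0.362, ωT=1.120462, cosh=1.696200, sinh=1.370071; start (x,ẋ)=(-0.018923, -0.434530) → end (x,ẋ)=(-0.559729, -2.859590)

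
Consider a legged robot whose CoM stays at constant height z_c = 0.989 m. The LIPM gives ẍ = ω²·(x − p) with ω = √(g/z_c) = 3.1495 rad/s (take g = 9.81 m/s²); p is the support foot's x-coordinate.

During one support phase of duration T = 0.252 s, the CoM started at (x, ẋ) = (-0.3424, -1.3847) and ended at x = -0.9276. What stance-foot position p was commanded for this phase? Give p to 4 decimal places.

ωT = 3.1495·0.252 = 0.793674; cosh(ωT) = 1.331844, sinh(ωT) = 0.879663
x(T) = p + (x₀−p)·cosh(ωT) + (ẋ₀/ω)·sinh(ωT) ⇒ p·(1 − cosh) = x(T) − x₀·cosh − (ẋ₀/ω)·sinh
numerator   = -0.9276 − (-0.3424)·1.331844 − (-1.3847/3.1495)·0.879663 = -0.084827
denominator = 1 − 1.331844 = -0.331844
p = -0.084827 / -0.331844 = 0.2556

p = 0.2556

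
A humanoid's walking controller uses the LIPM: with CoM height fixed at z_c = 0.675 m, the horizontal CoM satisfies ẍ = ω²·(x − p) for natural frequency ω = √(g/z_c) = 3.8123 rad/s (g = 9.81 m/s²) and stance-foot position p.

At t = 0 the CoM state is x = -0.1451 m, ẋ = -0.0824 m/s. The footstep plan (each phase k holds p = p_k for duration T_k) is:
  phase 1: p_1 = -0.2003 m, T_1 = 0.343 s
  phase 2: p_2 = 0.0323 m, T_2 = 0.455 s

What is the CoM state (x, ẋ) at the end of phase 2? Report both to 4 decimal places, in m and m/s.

phase 1: p=-0.2003, T=0.343, ωT=1.307619, cosh=1.983911, sinh=1.713448; start (x,ẋ)=(-0.145100, -0.082400) → end (x,ẋ)=(-0.127823, 0.197102)
phase 2: p=0.0323, T=0.455, ωT=1.734597, cosh=2.921556, sinh=2.745085; start (x,ẋ)=(-0.127823, 0.197102) → end (x,ẋ)=(-0.293583, -1.099857)

x = -0.2936, ẋ = -1.0999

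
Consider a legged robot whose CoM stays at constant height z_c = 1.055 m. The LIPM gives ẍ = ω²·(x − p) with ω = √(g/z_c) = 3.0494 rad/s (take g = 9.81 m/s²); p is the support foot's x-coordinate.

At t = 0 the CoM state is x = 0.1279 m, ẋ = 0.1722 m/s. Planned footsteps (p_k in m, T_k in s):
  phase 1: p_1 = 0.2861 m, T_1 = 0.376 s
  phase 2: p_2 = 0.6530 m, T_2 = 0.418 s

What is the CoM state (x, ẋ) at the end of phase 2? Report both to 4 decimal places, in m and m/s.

phase 1: p=0.2861, T=0.376, ωT=1.146574, cosh=1.732558, sinh=1.414835; start (x,ẋ)=(0.127900, 0.172200) → end (x,ẋ)=(0.091905, -0.384191)
phase 2: p=0.6530, T=0.418, ωT=1.274649, cosh=1.928488, sinh=1.648959; start (x,ẋ)=(0.091905, -0.384191) → end (x,ẋ)=(-0.636815, -3.562280)

x = -0.6368, ẋ = -3.5623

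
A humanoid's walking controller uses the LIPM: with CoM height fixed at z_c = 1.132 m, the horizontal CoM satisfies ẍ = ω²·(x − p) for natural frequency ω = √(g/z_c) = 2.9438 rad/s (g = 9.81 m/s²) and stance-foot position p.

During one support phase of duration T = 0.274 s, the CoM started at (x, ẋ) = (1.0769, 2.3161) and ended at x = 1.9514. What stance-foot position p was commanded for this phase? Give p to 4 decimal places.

p = 0.5852

ωT = 2.9438·0.274 = 0.806601; cosh(ωT) = 1.343327, sinh(ωT) = 0.896954
x(T) = p + (x₀−p)·cosh(ωT) + (ẋ₀/ω)·sinh(ωT) ⇒ p·(1 − cosh) = x(T) − x₀·cosh − (ẋ₀/ω)·sinh
numerator   = 1.9514 − (1.0769)·1.343327 − (2.3161/2.9438)·0.896954 = -0.200927
denominator = 1 − 1.343327 = -0.343327
p = -0.200927 / -0.343327 = 0.5852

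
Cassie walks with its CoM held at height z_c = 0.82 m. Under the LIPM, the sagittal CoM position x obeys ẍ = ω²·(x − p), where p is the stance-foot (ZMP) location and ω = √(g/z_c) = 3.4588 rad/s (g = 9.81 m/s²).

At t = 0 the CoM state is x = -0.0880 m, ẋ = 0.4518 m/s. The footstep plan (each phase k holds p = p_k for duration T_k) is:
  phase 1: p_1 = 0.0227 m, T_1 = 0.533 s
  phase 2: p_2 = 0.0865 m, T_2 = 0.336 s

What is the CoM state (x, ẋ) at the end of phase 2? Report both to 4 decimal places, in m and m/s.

phase 1: p=0.0227, T=0.533, ωT=1.843540, cosh=3.238563, sinh=3.080307; start (x,ẋ)=(-0.088000, 0.451800) → end (x,ẋ)=(0.066551, 0.283767)
phase 2: p=0.0865, T=0.336, ωT=1.162157, cosh=1.754816, sinh=1.442005; start (x,ẋ)=(0.066551, 0.283767) → end (x,ẋ)=(0.169798, 0.398461)

x = 0.1698, ẋ = 0.3985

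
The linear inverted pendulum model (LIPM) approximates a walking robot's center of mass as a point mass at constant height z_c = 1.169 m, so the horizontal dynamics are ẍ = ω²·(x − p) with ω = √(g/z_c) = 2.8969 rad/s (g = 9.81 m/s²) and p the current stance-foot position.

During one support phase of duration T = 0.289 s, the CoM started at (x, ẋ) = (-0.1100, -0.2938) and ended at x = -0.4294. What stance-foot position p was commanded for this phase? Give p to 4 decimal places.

p = 0.4937

ωT = 2.8969·0.289 = 0.837204; cosh(ωT) = 1.371409, sinh(ωT) = 0.938490
x(T) = p + (x₀−p)·cosh(ωT) + (ẋ₀/ω)·sinh(ωT) ⇒ p·(1 − cosh) = x(T) − x₀·cosh − (ẋ₀/ω)·sinh
numerator   = -0.4294 − (-0.1100)·1.371409 − (-0.2938/2.8969)·0.938490 = -0.183364
denominator = 1 − 1.371409 = -0.371409
p = -0.183364 / -0.371409 = 0.4937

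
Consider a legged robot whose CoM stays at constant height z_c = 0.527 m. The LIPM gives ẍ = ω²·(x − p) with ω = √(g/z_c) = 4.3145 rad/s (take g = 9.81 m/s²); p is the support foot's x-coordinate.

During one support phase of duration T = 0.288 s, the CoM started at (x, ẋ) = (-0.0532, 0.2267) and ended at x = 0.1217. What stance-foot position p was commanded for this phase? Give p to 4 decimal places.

p = -0.1575

ωT = 4.3145·0.288 = 1.242576; cosh(ωT) = 1.876583, sinh(ωT) = 1.587943
x(T) = p + (x₀−p)·cosh(ωT) + (ẋ₀/ω)·sinh(ωT) ⇒ p·(1 − cosh) = x(T) − x₀·cosh − (ẋ₀/ω)·sinh
numerator   = 0.1217 − (-0.0532)·1.876583 − (0.2267/4.3145)·1.587943 = 0.138098
denominator = 1 − 1.876583 = -0.876583
p = 0.138098 / -0.876583 = -0.1575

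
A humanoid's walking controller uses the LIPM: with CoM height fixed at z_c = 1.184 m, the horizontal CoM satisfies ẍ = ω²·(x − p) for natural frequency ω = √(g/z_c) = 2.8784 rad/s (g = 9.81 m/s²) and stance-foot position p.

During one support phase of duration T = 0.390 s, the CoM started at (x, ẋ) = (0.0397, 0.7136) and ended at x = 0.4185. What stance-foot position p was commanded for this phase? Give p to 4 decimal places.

p = -0.0150

ωT = 2.8784·0.390 = 1.122576; cosh(ωT) = 1.699100, sinh(ωT) = 1.373660
x(T) = p + (x₀−p)·cosh(ωT) + (ẋ₀/ω)·sinh(ωT) ⇒ p·(1 − cosh) = x(T) − x₀·cosh − (ẋ₀/ω)·sinh
numerator   = 0.4185 − (0.0397)·1.699100 − (0.7136/2.8784)·1.373660 = 0.010494
denominator = 1 − 1.699100 = -0.699100
p = 0.010494 / -0.699100 = -0.0150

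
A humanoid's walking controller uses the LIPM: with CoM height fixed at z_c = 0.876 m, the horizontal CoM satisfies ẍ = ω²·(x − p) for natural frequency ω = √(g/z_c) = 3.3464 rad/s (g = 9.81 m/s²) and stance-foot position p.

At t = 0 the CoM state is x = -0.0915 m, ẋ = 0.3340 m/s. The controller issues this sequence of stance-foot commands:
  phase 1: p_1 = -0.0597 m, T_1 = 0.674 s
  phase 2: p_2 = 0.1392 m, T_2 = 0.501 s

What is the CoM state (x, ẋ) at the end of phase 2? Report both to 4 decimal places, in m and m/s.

x = 1.3221, ẋ = 4.0916

phase 1: p=-0.0597, T=0.674, ωT=2.255474, cosh=4.822317, sinh=4.717493; start (x,ẋ)=(-0.091500, 0.334000) → end (x,ẋ)=(0.257797, 1.108639)
phase 2: p=0.1392, T=0.501, ωT=1.676546, cosh=2.767038, sinh=2.580019; start (x,ẋ)=(0.257797, 1.108639) → end (x,ẋ)=(1.322106, 4.091591)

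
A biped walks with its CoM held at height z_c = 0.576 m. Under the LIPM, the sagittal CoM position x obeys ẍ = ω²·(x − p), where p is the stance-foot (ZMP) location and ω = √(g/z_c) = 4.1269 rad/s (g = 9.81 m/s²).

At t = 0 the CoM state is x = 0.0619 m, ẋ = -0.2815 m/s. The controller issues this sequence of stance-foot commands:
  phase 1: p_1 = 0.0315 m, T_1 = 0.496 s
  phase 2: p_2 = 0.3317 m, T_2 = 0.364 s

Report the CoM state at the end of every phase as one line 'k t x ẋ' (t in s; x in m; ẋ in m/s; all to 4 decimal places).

1 0.4960 -0.1085 -0.6305
2 0.8600 -1.0321 -5.3640

phase 1: p=0.0315, T=0.496, ωT=2.046942, cosh=3.936658, sinh=3.807529; start (x,ẋ)=(0.061900, -0.281500) → end (x,ẋ)=(-0.108541, -0.630485)
phase 2: p=0.3317, T=0.364, ωT=1.502192, cosh=2.357082, sinh=2.134440; start (x,ẋ)=(-0.108541, -0.630485) → end (x,ẋ)=(-1.032072, -5.364021)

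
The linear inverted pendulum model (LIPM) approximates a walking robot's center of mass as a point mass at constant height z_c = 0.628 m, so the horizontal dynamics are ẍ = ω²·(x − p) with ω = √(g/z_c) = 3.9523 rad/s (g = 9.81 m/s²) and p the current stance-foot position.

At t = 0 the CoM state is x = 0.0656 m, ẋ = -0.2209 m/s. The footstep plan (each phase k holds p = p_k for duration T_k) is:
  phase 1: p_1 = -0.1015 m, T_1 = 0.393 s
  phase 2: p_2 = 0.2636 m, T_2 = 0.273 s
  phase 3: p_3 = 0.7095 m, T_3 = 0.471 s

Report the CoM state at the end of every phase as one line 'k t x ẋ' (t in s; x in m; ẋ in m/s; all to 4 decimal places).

1 0.3930 0.1849 0.9456
2 0.6660 0.4457 1.1470
3 1.1370 0.7514 0.5061

phase 1: p=-0.1015, T=0.393, ωT=1.553254, cosh=2.469192, sinh=2.257634; start (x,ẋ)=(0.065600, -0.220900) → end (x,ẋ)=(0.184919, 0.945563)
phase 2: p=0.2636, T=0.273, ωT=1.078978, cosh=1.640807, sinh=1.300864; start (x,ẋ)=(0.184919, 0.945563) → end (x,ẋ)=(0.445724, 1.146958)
phase 3: p=0.7095, T=0.471, ωT=1.861533, cosh=3.294514, sinh=3.139080; start (x,ẋ)=(0.445724, 1.146958) → end (x,ẋ)=(0.751448, 0.506109)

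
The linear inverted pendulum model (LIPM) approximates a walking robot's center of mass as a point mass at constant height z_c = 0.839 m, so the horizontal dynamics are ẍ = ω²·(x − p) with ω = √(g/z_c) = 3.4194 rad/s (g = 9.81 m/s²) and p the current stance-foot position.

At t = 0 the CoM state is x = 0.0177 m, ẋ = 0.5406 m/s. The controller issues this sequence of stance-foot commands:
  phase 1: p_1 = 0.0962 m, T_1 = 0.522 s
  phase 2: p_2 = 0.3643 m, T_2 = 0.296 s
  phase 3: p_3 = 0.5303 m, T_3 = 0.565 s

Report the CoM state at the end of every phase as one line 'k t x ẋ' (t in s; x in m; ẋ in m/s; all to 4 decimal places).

phase 1: p=0.0962, T=0.522, ωT=1.784927, cosh=3.063477, sinh=2.895667; start (x,ẋ)=(0.017700, 0.540600) → end (x,ẋ)=(0.313516, 0.878852)
phase 2: p=0.3643, T=0.296, ωT=1.012142, cosh=1.557465, sinh=1.194025; start (x,ẋ)=(0.313516, 0.878852) → end (x,ẋ)=(0.592093, 1.161438)
phase 3: p=0.5303, T=0.565, ωT=1.931961, cosh=3.523949, sinh=3.379085; start (x,ẋ)=(0.592093, 1.161438) → end (x,ẋ)=(1.895801, 4.806834)

1 0.5220 0.3135 0.8789
2 0.8180 0.5921 1.1614
3 1.3830 1.8958 4.8068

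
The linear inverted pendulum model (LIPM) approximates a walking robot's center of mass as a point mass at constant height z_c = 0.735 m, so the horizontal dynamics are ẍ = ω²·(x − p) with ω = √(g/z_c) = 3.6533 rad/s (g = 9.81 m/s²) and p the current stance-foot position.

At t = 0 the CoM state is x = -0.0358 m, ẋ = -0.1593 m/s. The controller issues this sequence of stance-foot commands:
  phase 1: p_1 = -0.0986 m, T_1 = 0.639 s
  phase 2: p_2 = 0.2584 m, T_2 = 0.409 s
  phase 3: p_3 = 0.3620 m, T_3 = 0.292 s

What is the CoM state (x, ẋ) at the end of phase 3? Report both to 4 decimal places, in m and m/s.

x = -0.8480, ẋ = -4.1925

phase 1: p=-0.0986, T=0.639, ωT=2.334459, cosh=5.210367, sinh=5.113504; start (x,ẋ)=(-0.035800, -0.159300) → end (x,ẋ)=(0.005640, 0.343166)
phase 2: p=0.2584, T=0.409, ωT=1.494200, cosh=2.340099, sinh=2.115671; start (x,ẋ)=(0.005640, 0.343166) → end (x,ẋ)=(-0.134353, -1.150588)
phase 3: p=0.3620, T=0.292, ωT=1.066764, cosh=1.625040, sinh=1.280919; start (x,ẋ)=(-0.134353, -1.150588) → end (x,ẋ)=(-0.848012, -4.192475)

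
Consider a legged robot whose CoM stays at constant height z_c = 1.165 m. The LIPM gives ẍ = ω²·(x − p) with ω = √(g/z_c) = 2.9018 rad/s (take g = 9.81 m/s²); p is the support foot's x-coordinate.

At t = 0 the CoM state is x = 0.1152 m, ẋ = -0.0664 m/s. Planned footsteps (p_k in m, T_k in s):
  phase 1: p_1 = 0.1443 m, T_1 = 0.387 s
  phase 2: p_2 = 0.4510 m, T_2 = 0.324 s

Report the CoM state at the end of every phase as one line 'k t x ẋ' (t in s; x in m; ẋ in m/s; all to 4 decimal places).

1 0.3870 0.0634 -0.2289
2 0.7110 -0.2065 -1.5581

phase 1: p=0.1443, T=0.387, ωT=1.122997, cosh=1.699678, sinh=1.374374; start (x,ẋ)=(0.115200, -0.066400) → end (x,ẋ)=(0.063390, -0.228914)
phase 2: p=0.4510, T=0.324, ωT=0.940183, cosh=1.475503, sinh=1.084947; start (x,ẋ)=(0.063390, -0.228914) → end (x,ẋ)=(-0.206507, -1.558074)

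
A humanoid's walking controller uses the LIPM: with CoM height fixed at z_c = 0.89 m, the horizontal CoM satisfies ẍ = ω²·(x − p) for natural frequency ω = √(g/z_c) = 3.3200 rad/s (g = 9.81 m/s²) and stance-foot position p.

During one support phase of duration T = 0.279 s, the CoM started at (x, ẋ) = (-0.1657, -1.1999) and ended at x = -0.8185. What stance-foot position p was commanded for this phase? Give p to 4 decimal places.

p = 0.4163

ωT = 3.3200·0.279 = 0.926280; cosh(ωT) = 1.460561, sinh(ωT) = 1.064537
x(T) = p + (x₀−p)·cosh(ωT) + (ẋ₀/ω)·sinh(ωT) ⇒ p·(1 − cosh) = x(T) − x₀·cosh − (ẋ₀/ω)·sinh
numerator   = -0.8185 − (-0.1657)·1.460561 − (-1.1999/3.3200)·1.064537 = -0.191745
denominator = 1 − 1.460561 = -0.460561
p = -0.191745 / -0.460561 = 0.4163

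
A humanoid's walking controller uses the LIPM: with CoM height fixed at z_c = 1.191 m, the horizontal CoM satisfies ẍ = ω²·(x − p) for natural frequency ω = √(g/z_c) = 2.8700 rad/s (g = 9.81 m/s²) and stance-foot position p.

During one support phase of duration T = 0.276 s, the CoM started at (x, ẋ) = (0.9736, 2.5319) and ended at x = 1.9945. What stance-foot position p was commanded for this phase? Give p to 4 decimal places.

ωT = 2.8700·0.276 = 0.792120; cosh(ωT) = 1.330478, sinh(ωT) = 0.877594
x(T) = p + (x₀−p)·cosh(ωT) + (ẋ₀/ω)·sinh(ωT) ⇒ p·(1 − cosh) = x(T) − x₀·cosh − (ẋ₀/ω)·sinh
numerator   = 1.9945 − (0.9736)·1.330478 − (2.5319/2.8700)·0.877594 = -0.075063
denominator = 1 − 1.330478 = -0.330478
p = -0.075063 / -0.330478 = 0.2271

p = 0.2271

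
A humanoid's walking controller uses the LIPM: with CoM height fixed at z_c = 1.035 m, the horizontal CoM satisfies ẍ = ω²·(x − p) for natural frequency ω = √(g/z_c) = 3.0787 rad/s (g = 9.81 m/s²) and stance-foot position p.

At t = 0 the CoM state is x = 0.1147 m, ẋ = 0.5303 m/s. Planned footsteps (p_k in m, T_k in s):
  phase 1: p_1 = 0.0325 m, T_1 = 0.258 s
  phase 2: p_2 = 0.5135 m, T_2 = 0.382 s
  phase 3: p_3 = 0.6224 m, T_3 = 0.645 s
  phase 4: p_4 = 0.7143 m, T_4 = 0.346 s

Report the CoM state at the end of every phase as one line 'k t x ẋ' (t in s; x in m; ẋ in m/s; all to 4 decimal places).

phase 1: p=0.0325, T=0.258, ωT=0.794305, cosh=1.332398, sinh=0.880503; start (x,ẋ)=(0.114700, 0.530300) → end (x,ẋ)=(0.293688, 0.929399)
phase 2: p=0.5135, T=0.382, ωT=1.176063, cosh=1.775039, sinh=1.466549; start (x,ẋ)=(0.293688, 0.929399) → end (x,ẋ)=(0.566047, 0.657255)
phase 3: p=0.6224, T=0.645, ωT=1.985761, cosh=3.710934, sinh=3.573658; start (x,ẋ)=(0.566047, 0.657255) → end (x,ẋ)=(1.176201, 1.819028)
phase 4: p=0.7143, T=0.346, ωT=1.065230, cosh=1.623078, sinh=1.278429; start (x,ẋ)=(1.176201, 1.819028) → end (x,ẋ)=(2.219351, 4.770418)

1 0.2580 0.2937 0.9294
2 0.6400 0.5660 0.6573
3 1.2850 1.1762 1.8190
4 1.6310 2.2194 4.7704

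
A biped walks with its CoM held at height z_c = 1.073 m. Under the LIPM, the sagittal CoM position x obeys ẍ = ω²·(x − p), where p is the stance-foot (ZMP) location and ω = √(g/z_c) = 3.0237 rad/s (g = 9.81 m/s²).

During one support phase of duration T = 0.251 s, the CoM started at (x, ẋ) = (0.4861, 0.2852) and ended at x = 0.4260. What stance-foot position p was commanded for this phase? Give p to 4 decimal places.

ωT = 3.0237·0.251 = 0.758949; cosh(ωT) = 1.302094, sinh(ωT) = 0.833936
x(T) = p + (x₀−p)·cosh(ωT) + (ẋ₀/ω)·sinh(ωT) ⇒ p·(1 − cosh) = x(T) − x₀·cosh − (ẋ₀/ω)·sinh
numerator   = 0.4260 − (0.4861)·1.302094 − (0.2852/3.0237)·0.833936 = -0.285606
denominator = 1 − 1.302094 = -0.302094
p = -0.285606 / -0.302094 = 0.9454

p = 0.9454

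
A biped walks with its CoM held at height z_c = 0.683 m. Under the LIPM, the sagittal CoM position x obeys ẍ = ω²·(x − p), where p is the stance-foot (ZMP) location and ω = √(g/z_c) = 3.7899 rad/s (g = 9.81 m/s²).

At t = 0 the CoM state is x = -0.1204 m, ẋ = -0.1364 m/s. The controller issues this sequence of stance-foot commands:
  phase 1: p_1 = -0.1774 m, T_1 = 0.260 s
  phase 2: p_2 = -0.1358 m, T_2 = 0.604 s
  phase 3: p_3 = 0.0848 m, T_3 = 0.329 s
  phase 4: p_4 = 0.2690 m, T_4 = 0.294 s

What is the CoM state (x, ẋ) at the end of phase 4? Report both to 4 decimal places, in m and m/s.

phase 1: p=-0.1774, T=0.260, ωT=0.985374, cosh=1.526057, sinh=1.152757; start (x,ẋ)=(-0.120400, -0.136400) → end (x,ẋ)=(-0.131903, 0.040869)
phase 2: p=-0.1358, T=0.604, ωT=2.289100, cosh=4.983704, sinh=4.882346; start (x,ẋ)=(-0.131903, 0.040869) → end (x,ẋ)=(-0.063728, 0.275790)
phase 3: p=0.0848, T=0.329, ωT=1.246877, cosh=1.883430, sinh=1.596030; start (x,ẋ)=(-0.063728, 0.275790) → end (x,ẋ)=(-0.078800, -0.378984)
phase 4: p=0.2690, T=0.294, ωT=1.114231, cosh=1.687695, sinh=1.359528; start (x,ẋ)=(-0.078800, -0.378984) → end (x,ẋ)=(-0.453931, -2.431638)

x = -0.4539, ẋ = -2.4316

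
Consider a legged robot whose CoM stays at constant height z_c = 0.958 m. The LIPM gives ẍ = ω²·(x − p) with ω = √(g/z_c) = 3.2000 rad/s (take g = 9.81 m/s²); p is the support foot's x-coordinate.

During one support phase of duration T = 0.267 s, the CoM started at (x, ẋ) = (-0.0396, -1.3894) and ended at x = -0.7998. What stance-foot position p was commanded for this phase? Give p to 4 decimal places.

p = 0.8435

ωT = 3.2000·0.267 = 0.854400; cosh(ωT) = 1.387751, sinh(ωT) = 0.962213
x(T) = p + (x₀−p)·cosh(ωT) + (ẋ₀/ω)·sinh(ωT) ⇒ p·(1 − cosh) = x(T) − x₀·cosh − (ẋ₀/ω)·sinh
numerator   = -0.7998 − (-0.0396)·1.387751 − (-1.3894/3.2000)·0.962213 = -0.327064
denominator = 1 − 1.387751 = -0.387751
p = -0.327064 / -0.387751 = 0.8435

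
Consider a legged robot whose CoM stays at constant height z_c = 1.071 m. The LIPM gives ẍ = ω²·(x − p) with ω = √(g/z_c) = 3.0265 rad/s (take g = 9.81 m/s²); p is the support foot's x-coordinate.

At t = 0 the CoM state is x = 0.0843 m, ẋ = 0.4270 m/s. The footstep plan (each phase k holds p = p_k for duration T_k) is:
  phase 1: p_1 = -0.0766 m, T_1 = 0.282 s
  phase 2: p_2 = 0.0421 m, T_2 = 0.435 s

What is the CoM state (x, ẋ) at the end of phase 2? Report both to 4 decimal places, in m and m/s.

phase 1: p=-0.0766, T=0.282, ωT=0.853473, cosh=1.386860, sinh=0.960927; start (x,ẋ)=(0.084300, 0.427000) → end (x,ẋ)=(0.282120, 1.060126)
phase 2: p=0.0421, T=0.435, ωT=1.316528, cosh=1.999255, sinh=1.731190; start (x,ẋ)=(0.282120, 1.060126) → end (x,ẋ)=(1.128364, 3.377034)

x = 1.1284, ẋ = 3.3770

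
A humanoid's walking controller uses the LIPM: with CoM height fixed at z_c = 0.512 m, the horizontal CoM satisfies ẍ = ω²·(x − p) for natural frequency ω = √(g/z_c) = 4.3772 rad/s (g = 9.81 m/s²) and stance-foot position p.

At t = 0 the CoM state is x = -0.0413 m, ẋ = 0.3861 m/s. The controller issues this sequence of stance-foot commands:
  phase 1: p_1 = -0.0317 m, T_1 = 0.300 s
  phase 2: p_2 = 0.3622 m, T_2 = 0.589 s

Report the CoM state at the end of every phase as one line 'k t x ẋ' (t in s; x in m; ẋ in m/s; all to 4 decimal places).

1 0.3000 0.1013 0.6972
2 0.8890 -0.3232 -2.8607

phase 1: p=-0.0317, T=0.300, ωT=1.313160, cosh=1.993436, sinh=1.724467; start (x,ẋ)=(-0.041300, 0.386100) → end (x,ẋ)=(0.101273, 0.697202)
phase 2: p=0.3622, T=0.589, ωT=2.578171, cosh=6.624466, sinh=6.548554; start (x,ẋ)=(0.101273, 0.697202) → end (x,ẋ)=(-0.323245, -2.860701)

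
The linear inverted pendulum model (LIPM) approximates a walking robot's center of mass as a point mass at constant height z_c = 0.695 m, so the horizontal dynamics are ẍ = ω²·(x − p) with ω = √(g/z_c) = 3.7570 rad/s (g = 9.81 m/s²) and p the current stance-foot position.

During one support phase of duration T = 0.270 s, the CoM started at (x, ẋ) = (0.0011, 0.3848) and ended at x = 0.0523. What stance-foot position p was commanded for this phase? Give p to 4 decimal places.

ωT = 3.7570·0.270 = 1.014390; cosh(ωT) = 1.560152, sinh(ωT) = 1.197529
x(T) = p + (x₀−p)·cosh(ωT) + (ẋ₀/ω)·sinh(ωT) ⇒ p·(1 − cosh) = x(T) − x₀·cosh − (ẋ₀/ω)·sinh
numerator   = 0.0523 − (0.0011)·1.560152 − (0.3848/3.7570)·1.197529 = -0.072070
denominator = 1 − 1.560152 = -0.560152
p = -0.072070 / -0.560152 = 0.1287

p = 0.1287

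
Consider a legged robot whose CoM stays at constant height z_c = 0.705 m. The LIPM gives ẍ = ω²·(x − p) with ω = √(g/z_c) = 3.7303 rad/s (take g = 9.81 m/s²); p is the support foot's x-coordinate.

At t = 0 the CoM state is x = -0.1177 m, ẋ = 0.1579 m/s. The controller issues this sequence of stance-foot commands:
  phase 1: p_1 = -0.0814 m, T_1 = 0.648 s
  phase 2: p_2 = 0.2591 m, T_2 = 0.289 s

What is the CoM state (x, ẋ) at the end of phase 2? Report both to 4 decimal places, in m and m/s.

x = -0.2010, ẋ = -1.2753

phase 1: p=-0.0814, T=0.648, ωT=2.417234, cosh=5.651984, sinh=5.562816; start (x,ẋ)=(-0.117700, 0.157900) → end (x,ẋ)=(-0.051098, 0.139188)
phase 2: p=0.2591, T=0.289, ωT=1.078057, cosh=1.639609, sinh=1.299353; start (x,ẋ)=(-0.051098, 0.139188) → end (x,ẋ)=(-0.201022, -1.275311)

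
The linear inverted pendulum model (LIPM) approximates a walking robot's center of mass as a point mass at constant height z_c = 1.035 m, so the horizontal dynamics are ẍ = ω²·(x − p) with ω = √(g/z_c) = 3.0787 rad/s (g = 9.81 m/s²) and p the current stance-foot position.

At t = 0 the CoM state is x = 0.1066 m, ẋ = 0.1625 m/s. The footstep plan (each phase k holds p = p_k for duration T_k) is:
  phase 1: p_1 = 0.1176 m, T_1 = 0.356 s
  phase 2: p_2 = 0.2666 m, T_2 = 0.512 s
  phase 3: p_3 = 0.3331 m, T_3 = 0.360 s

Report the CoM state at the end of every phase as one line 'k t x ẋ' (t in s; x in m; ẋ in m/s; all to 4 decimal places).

1 0.3560 0.1695 0.2253
2 0.8680 0.1910 -0.1243
3 1.2280 0.0399 -0.7993

phase 1: p=0.1176, T=0.356, ωT=1.096017, cosh=1.663212, sinh=1.329013; start (x,ẋ)=(0.106600, 0.162500) → end (x,ẋ)=(0.169453, 0.225264)
phase 2: p=0.2666, T=0.512, ωT=1.576294, cosh=2.521869, sinh=2.315129; start (x,ẋ)=(0.169453, 0.225264) → end (x,ẋ)=(0.191002, -0.124340)
phase 3: p=0.3331, T=0.360, ωT=1.108332, cosh=1.679705, sinh=1.349596; start (x,ẋ)=(0.191002, -0.124340) → end (x,ẋ)=(0.039910, -0.799273)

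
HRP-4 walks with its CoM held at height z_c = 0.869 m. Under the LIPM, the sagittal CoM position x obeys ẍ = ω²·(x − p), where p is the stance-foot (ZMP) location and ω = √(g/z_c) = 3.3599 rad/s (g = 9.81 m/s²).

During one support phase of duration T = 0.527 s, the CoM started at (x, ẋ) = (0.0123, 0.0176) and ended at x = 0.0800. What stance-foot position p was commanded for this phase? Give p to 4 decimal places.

ωT = 3.3599·0.527 = 1.770667; cosh(ωT) = 3.022496, sinh(ωT) = 2.852276
x(T) = p + (x₀−p)·cosh(ωT) + (ẋ₀/ω)·sinh(ωT) ⇒ p·(1 − cosh) = x(T) − x₀·cosh − (ẋ₀/ω)·sinh
numerator   = 0.0800 − (0.0123)·3.022496 − (0.0176/3.3599)·2.852276 = 0.027882
denominator = 1 − 3.022496 = -2.022496
p = 0.027882 / -2.022496 = -0.0138

p = -0.0138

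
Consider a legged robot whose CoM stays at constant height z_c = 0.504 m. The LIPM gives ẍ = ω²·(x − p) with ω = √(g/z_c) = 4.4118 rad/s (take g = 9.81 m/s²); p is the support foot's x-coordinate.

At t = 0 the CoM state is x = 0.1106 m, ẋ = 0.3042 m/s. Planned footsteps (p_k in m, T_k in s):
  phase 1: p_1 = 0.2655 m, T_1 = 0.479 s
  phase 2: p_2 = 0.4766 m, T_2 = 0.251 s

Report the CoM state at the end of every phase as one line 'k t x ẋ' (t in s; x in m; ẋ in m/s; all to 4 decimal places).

1 0.4790 -0.1036 -1.5092
2 0.7300 -0.9584 -5.9838

phase 1: p=0.2655, T=0.479, ωT=2.113252, cosh=4.197977, sinh=4.077133; start (x,ẋ)=(0.110600, 0.304200) → end (x,ẋ)=(-0.103642, -1.509238)
phase 2: p=0.4766, T=0.251, ωT=1.107362, cosh=1.678397, sinh=1.347967; start (x,ẋ)=(-0.103642, -1.509238) → end (x,ẋ)=(-0.958405, -5.983780)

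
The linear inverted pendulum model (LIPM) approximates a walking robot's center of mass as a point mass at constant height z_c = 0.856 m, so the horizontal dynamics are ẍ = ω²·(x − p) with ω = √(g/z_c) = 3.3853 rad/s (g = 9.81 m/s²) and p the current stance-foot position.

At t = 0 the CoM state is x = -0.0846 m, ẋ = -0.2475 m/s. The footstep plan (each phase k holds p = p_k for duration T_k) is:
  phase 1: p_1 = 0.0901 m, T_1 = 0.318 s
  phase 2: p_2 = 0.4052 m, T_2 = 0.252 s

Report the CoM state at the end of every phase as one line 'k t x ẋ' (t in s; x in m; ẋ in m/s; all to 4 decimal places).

phase 1: p=0.0901, T=0.318, ωT=1.076525, cosh=1.637622, sinh=1.296844; start (x,ẋ)=(-0.084600, -0.247500) → end (x,ẋ)=(-0.290805, -1.172280)
phase 2: p=0.4052, T=0.252, ωT=0.853096, cosh=1.386497, sinh=0.960403; start (x,ẋ)=(-0.290805, -1.172280) → end (x,ẋ)=(-0.892383, -3.888253)

1 0.3180 -0.2908 -1.1723
2 0.5700 -0.8924 -3.8883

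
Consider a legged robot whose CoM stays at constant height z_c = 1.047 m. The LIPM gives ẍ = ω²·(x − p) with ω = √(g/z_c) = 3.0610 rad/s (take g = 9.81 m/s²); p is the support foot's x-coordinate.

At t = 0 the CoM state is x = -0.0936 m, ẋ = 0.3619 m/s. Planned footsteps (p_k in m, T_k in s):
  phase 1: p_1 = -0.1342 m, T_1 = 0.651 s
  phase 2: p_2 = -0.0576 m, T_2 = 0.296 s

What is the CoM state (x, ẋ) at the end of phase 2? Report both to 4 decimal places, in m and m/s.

x = 1.2715, ẋ = 4.1763

phase 1: p=-0.1342, T=0.651, ωT=1.992711, cosh=3.735859, sinh=3.599534; start (x,ẋ)=(-0.093600, 0.361900) → end (x,ẋ)=(0.443046, 1.799345)
phase 2: p=-0.0576, T=0.296, ωT=0.906056, cosh=1.439329, sinh=1.035214; start (x,ẋ)=(0.443046, 1.799345) → end (x,ẋ)=(1.271524, 4.176294)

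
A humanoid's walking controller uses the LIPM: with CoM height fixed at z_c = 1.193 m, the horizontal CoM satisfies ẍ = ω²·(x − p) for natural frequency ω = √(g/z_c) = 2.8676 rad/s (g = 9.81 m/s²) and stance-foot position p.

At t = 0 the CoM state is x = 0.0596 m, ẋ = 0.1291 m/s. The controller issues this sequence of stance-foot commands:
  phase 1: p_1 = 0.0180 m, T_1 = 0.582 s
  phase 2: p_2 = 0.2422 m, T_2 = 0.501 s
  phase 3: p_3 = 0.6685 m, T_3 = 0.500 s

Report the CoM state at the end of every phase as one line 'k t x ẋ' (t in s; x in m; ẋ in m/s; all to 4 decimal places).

1 0.5820 0.2475 0.6600
2 1.0830 0.7107 1.4968
3 1.5830 1.7946 3.5571

phase 1: p=0.0180, T=0.582, ωT=1.668943, cosh=2.747501, sinh=2.559055; start (x,ẋ)=(0.059600, 0.129100) → end (x,ẋ)=(0.247505, 0.659978)
phase 2: p=0.2422, T=0.501, ωT=1.436668, cosh=2.222186, sinh=1.984468; start (x,ẋ)=(0.247505, 0.659978) → end (x,ẋ)=(0.710714, 1.496784)
phase 3: p=0.6685, T=0.500, ωT=1.433800, cosh=2.216505, sinh=1.978104; start (x,ẋ)=(0.710714, 1.496784) → end (x,ẋ)=(1.794567, 3.557086)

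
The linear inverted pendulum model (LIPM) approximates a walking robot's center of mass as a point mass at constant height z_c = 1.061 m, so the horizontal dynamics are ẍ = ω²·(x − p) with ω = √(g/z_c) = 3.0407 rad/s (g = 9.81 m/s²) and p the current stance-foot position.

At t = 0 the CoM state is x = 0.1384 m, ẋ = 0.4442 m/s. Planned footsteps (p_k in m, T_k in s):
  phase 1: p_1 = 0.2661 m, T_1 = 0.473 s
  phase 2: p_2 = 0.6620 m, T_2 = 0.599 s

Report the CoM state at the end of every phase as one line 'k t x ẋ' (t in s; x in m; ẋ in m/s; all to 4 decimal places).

phase 1: p=0.2661, T=0.473, ωT=1.438251, cosh=2.225332, sinh=1.987989; start (x,ẋ)=(0.138400, 0.444200) → end (x,ẋ)=(0.272340, 0.216561)
phase 2: p=0.6620, T=0.599, ωT=1.821379, cosh=3.171090, sinh=3.009287; start (x,ẋ)=(0.272340, 0.216561) → end (x,ẋ)=(-0.359322, -2.878785)

1 0.4730 0.2723 0.2166
2 1.0720 -0.3593 -2.8788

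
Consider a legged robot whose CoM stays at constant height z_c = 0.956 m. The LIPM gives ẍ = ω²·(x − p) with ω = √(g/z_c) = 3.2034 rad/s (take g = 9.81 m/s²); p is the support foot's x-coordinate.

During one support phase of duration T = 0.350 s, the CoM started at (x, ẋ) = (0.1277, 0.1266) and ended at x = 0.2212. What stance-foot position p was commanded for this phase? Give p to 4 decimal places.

ωT = 3.2034·0.350 = 1.121190; cosh(ωT) = 1.697198, sinh(ωT) = 1.371306
x(T) = p + (x₀−p)·cosh(ωT) + (ẋ₀/ω)·sinh(ωT) ⇒ p·(1 − cosh) = x(T) − x₀·cosh − (ẋ₀/ω)·sinh
numerator   = 0.2212 − (0.1277)·1.697198 − (0.1266/3.2034)·1.371306 = -0.049727
denominator = 1 − 1.697198 = -0.697198
p = -0.049727 / -0.697198 = 0.0713

p = 0.0713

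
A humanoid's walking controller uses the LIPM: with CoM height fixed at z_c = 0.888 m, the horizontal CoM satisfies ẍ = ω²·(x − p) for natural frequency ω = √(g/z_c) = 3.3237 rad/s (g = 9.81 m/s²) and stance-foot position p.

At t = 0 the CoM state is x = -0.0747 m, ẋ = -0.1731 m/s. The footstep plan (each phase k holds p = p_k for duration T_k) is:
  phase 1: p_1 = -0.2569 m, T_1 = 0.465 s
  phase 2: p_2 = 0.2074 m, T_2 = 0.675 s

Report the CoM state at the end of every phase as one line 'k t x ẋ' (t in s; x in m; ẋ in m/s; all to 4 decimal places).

phase 1: p=-0.2569, T=0.465, ωT=1.545521, cosh=2.451807, sinh=2.238606; start (x,ẋ)=(-0.074700, -0.173100) → end (x,ẋ)=(0.073231, 0.931243)
phase 2: p=0.2074, T=0.675, ωT=2.243498, cosh=4.766164, sinh=4.660078; start (x,ẋ)=(0.073231, 0.931243) → end (x,ẋ)=(0.873603, 2.360360)

1 0.4650 0.0732 0.9312
2 1.1400 0.8736 2.3604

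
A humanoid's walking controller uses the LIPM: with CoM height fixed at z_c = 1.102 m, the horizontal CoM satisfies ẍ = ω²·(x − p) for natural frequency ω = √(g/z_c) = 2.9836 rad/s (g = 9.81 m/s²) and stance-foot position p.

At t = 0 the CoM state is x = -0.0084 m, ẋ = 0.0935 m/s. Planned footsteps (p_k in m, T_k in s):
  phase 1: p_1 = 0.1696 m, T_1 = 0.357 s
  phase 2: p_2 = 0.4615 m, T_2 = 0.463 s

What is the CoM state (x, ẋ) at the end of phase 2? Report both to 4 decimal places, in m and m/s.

x = -1.0120, ẋ = -4.1236

phase 1: p=0.1696, T=0.357, ωT=1.065145, cosh=1.622969, sinh=1.278291; start (x,ẋ)=(-0.008400, 0.093500) → end (x,ẋ)=(-0.079229, -0.527128)
phase 2: p=0.4615, T=0.463, ωT=1.381407, cosh=2.115861, sinh=1.864636; start (x,ẋ)=(-0.079229, -0.527128) → end (x,ẋ)=(-1.012043, -4.123586)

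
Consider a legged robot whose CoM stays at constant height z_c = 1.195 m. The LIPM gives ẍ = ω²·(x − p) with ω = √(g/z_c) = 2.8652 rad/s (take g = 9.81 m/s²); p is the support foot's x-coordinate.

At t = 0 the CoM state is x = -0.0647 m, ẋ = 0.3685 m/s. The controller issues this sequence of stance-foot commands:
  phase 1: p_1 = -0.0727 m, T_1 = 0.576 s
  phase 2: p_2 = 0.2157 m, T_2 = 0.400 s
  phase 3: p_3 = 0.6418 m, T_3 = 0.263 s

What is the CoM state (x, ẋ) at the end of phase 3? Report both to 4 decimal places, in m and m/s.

phase 1: p=-0.0727, T=0.576, ωT=1.650355, cosh=2.700406, sinh=2.508424; start (x,ẋ)=(-0.064700, 0.368500) → end (x,ẋ)=(0.271517, 1.052597)
phase 2: p=0.2157, T=0.400, ωT=1.146080, cosh=1.731859, sinh=1.413978; start (x,ẋ)=(0.271517, 1.052597) → end (x,ẋ)=(0.831825, 2.049084)
phase 3: p=0.6418, T=0.263, ωT=0.753548, cosh=1.297609, sinh=0.826915; start (x,ẋ)=(0.831825, 2.049084) → end (x,ẋ)=(1.479757, 3.109131)

x = 1.4798, ẋ = 3.1091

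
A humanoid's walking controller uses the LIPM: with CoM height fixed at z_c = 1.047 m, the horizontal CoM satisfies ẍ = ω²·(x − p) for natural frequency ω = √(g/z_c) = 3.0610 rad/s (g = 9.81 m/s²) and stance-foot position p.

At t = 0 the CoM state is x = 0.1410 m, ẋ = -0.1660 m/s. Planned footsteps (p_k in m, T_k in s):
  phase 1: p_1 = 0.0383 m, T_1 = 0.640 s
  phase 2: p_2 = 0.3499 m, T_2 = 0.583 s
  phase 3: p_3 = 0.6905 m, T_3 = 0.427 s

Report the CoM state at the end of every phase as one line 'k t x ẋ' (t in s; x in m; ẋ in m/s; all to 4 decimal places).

phase 1: p=0.0383, T=0.640, ωT=1.959040, cosh=3.616754, sinh=3.475761; start (x,ẋ)=(0.141000, -0.166000) → end (x,ẋ)=(0.221248, 0.492275)
phase 2: p=0.3499, T=0.583, ωT=1.784563, cosh=3.062423, sinh=2.894553; start (x,ẋ)=(0.221248, 0.492275) → end (x,ẋ)=(0.421420, 0.367669)
phase 3: p=0.6905, T=0.427, ωT=1.307047, cosh=1.982932, sinh=1.712314; start (x,ẋ)=(0.421420, 0.367669) → end (x,ẋ)=(0.362605, -0.681293)

1 0.6400 0.2212 0.4923
2 1.2230 0.4214 0.3677
3 1.6500 0.3626 -0.6813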